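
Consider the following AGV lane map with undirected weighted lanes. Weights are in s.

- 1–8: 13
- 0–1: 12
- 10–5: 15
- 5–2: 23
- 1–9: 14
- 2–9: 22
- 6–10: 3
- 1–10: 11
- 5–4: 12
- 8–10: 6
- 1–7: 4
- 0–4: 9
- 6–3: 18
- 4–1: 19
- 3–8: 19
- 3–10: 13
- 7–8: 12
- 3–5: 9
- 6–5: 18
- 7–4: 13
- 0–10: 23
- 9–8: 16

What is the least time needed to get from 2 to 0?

Settle nodes by increasing distance from 2:
2: 0
9: 22  (via 2)
5: 23  (via 2)
3: 32  (via 5)
4: 35  (via 5)
1: 36  (via 9)
8: 38  (via 9)
10: 38  (via 5)
7: 40  (via 1)
6: 41  (via 5)
0: 44  (via 4)
Shortest route: 2–5–4–0 = 44 s.

44 s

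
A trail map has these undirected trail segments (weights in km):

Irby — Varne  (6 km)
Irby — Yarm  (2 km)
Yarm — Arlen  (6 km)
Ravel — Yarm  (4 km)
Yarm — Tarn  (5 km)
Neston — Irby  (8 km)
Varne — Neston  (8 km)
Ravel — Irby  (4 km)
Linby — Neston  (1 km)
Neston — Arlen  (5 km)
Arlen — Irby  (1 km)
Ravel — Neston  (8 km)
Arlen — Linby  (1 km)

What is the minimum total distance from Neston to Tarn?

Compare a few routes:
Neston → Linby → Arlen → Irby → Yarm → Tarn: 1+1+1+2+5 = 10
Neston → Linby → Arlen → Yarm → Tarn: 1+1+6+5 = 13
Neston → Arlen → Irby → Yarm → Tarn: 5+1+2+5 = 13
Cheapest is Neston → Linby → Arlen → Irby → Yarm → Tarn at 10 km.

10 km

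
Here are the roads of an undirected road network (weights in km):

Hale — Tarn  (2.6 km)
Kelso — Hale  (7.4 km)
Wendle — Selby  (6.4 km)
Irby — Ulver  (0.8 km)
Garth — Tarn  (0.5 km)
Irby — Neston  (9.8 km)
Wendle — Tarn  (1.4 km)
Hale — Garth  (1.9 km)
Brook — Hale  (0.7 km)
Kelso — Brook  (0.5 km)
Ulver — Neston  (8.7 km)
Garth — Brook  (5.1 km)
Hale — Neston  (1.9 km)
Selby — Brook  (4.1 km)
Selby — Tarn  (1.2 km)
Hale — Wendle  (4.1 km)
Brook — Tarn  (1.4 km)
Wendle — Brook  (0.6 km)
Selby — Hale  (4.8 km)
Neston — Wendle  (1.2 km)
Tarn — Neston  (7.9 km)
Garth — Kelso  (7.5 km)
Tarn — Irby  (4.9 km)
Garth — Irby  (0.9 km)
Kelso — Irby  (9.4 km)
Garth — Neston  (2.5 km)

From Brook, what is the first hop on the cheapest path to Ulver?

Compare a few routes:
Brook–Wendle–Tarn–Garth–Irby–Ulver: 0.6+1.4+0.5+0.9+0.8 = 4.2
Brook–Hale–Garth–Irby–Ulver: 0.7+1.9+0.9+0.8 = 4.3
Brook–Tarn–Garth–Irby–Ulver: 1.4+0.5+0.9+0.8 = 3.6
The minimum is 3.6 km via Brook–Tarn–Garth–Irby–Ulver.
So from Brook the first move is to Tarn.

Tarn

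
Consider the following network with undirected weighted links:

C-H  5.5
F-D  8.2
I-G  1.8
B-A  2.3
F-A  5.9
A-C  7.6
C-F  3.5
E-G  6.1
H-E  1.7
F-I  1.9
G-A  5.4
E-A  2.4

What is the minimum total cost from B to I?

Shortest distances from B:
B: 0
A: 2.3  (via B)
E: 4.7  (via A)
H: 6.4  (via E)
G: 7.7  (via A)
F: 8.2  (via A)
I: 9.5  (via G)
Shortest route: B → A → G → I = 9.5.

9.5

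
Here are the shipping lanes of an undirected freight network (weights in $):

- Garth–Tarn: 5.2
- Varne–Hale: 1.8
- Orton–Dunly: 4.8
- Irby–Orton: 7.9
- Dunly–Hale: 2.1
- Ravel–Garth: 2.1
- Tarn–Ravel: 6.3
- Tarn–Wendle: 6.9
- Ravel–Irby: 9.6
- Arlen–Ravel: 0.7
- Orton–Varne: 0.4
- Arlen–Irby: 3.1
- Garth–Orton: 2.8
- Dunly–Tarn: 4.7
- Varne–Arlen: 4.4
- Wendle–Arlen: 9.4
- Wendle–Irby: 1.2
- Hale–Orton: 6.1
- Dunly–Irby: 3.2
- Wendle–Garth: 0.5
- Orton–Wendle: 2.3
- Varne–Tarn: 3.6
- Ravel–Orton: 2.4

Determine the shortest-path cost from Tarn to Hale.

$5.4

Enumerating some paths:
Tarn–Garth–Wendle–Orton–Varne–Hale: 5.2+0.5+2.3+0.4+1.8 = 10.2
Tarn–Varne–Orton–Hale: 3.6+0.4+6.1 = 10.1
Tarn–Dunly–Hale: 4.7+2.1 = 6.8
Tarn–Varne–Hale: 3.6+1.8 = 5.4
The minimum is $5.4 via Tarn–Varne–Hale.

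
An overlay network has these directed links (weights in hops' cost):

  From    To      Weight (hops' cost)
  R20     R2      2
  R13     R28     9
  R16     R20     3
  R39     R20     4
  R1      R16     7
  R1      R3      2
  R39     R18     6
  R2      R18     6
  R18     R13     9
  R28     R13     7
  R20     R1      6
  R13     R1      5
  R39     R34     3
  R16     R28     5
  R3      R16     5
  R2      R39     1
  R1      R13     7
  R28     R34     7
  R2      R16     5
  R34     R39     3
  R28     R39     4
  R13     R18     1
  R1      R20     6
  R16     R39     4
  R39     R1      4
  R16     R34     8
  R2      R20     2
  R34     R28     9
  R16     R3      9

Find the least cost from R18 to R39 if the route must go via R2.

Best R18 to R2: R18 → R13 → R1 → R20 → R2 costing 22
Shortest R2→R39: R2 → R39 = 1
Total via R2: 22 + 1 = 23 hops' cost.

23 hops' cost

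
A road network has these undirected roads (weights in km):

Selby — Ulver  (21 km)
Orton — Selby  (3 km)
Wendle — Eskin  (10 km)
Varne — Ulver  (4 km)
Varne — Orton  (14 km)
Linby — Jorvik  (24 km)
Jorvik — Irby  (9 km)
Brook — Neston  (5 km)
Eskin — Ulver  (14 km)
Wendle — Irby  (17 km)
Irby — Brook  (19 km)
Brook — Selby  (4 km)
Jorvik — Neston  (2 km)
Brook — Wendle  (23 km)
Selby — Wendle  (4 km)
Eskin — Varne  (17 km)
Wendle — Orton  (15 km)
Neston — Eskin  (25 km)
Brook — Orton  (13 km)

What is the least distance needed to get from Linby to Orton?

Compare a few routes:
Linby–Jorvik–Irby–Wendle–Selby–Orton: 24+9+17+4+3 = 57
Linby–Jorvik–Neston–Brook–Orton: 24+2+5+13 = 44
Linby–Jorvik–Neston–Brook–Selby–Orton: 24+2+5+4+3 = 38
Linby–Jorvik–Neston–Brook–Selby–Wendle–Orton: 24+2+5+4+4+15 = 54
The minimum is 38 km via Linby–Jorvik–Neston–Brook–Selby–Orton.

38 km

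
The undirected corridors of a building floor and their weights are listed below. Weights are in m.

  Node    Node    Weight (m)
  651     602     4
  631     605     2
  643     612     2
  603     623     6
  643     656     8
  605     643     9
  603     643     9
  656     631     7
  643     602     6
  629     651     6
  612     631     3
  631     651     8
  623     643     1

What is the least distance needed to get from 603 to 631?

12 m

Shortest distances from 603:
603: 0
623: 6  (via 603)
643: 7  (via 623)
612: 9  (via 643)
631: 12  (via 612)
Shortest route: 603–623–643–612–631 = 12 m.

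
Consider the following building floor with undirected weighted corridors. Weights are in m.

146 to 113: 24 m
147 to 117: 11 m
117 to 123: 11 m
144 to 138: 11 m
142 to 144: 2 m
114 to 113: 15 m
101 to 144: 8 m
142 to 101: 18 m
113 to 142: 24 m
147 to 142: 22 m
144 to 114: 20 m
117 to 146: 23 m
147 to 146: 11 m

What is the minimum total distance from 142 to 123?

Candidate routes:
142 → 113 → 146 → 147 → 117 → 123: 24+24+11+11+11 = 81
142 → 113 → 146 → 117 → 123: 24+24+23+11 = 82
142 → 147 → 146 → 117 → 123: 22+11+23+11 = 67
142 → 147 → 117 → 123: 22+11+11 = 44
The minimum is 44 m via 142 → 147 → 117 → 123.

44 m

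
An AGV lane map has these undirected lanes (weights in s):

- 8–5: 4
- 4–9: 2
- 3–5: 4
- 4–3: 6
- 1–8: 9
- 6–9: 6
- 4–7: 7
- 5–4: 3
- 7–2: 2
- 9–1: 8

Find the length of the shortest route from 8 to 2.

16 s

Enumerating some paths:
8–5–4–7–2: 4+3+7+2 = 16
8–5–3–4–7–2: 4+4+6+7+2 = 23
The minimum is 16 s via 8–5–4–7–2.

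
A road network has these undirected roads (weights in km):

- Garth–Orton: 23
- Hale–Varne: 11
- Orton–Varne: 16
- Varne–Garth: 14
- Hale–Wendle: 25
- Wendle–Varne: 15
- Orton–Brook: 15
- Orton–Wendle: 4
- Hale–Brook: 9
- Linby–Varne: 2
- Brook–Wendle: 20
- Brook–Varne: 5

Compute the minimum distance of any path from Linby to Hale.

13 km

Running Dijkstra from Linby:
Linby: 0
Varne: 2  (via Linby)
Brook: 7  (via Varne)
Hale: 13  (via Varne)
Shortest route: Linby → Varne → Hale = 13 km.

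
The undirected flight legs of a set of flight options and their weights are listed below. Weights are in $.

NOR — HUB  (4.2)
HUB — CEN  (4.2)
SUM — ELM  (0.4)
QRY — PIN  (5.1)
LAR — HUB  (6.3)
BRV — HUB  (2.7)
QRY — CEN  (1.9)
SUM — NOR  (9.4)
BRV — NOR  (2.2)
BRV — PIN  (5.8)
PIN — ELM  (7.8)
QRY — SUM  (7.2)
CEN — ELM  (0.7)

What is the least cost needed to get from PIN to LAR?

$14.8

Running Dijkstra from PIN:
PIN: 0
QRY: 5.1  (via PIN)
BRV: 5.8  (via PIN)
CEN: 7  (via QRY)
ELM: 7.7  (via CEN)
NOR: 8  (via BRV)
SUM: 8.1  (via ELM)
HUB: 8.5  (via BRV)
LAR: 14.8  (via HUB)
Shortest route: PIN–BRV–HUB–LAR = $14.8.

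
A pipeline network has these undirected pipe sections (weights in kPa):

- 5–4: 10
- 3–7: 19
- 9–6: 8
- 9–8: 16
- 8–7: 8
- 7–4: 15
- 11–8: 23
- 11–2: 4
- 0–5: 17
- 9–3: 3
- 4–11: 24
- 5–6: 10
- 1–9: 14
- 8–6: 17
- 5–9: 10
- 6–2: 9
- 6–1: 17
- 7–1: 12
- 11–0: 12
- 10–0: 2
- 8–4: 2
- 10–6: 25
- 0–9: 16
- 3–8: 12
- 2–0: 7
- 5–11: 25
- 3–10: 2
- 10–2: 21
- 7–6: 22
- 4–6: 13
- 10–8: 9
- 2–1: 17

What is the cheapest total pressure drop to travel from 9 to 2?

Candidate routes:
9 - 3 - 10 - 0 - 2: 3+2+2+7 = 14
9 - 3 - 10 - 0 - 11 - 2: 3+2+2+12+4 = 23
9 - 6 - 2: 8+9 = 17
Cheapest is 9 - 3 - 10 - 0 - 2 at 14 kPa.

14 kPa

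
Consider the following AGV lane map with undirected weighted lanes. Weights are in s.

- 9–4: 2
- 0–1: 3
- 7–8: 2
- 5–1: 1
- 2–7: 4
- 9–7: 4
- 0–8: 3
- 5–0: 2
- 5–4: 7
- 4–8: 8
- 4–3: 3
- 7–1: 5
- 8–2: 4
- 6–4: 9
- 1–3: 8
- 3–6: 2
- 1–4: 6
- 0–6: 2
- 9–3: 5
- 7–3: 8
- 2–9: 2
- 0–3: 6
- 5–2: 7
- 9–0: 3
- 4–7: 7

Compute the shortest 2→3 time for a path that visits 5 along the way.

Best 2 to 5: 2 → 5 costing 7
Best 5 to 3: 5 → 0 → 6 → 3 costing 6
Total via 5: 7 + 6 = 13 s.

13 s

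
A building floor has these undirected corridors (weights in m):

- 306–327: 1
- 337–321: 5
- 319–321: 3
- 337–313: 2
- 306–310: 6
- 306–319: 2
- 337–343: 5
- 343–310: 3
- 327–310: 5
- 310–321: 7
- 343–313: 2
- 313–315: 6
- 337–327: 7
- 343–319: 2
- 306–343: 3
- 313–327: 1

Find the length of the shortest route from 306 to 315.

Running Dijkstra from 306:
306: 0
327: 1  (via 306)
313: 2  (via 327)
319: 2  (via 306)
343: 3  (via 306)
337: 4  (via 313)
321: 5  (via 319)
310: 6  (via 306)
315: 8  (via 313)
Shortest route: 306–327–313–315 = 8 m.

8 m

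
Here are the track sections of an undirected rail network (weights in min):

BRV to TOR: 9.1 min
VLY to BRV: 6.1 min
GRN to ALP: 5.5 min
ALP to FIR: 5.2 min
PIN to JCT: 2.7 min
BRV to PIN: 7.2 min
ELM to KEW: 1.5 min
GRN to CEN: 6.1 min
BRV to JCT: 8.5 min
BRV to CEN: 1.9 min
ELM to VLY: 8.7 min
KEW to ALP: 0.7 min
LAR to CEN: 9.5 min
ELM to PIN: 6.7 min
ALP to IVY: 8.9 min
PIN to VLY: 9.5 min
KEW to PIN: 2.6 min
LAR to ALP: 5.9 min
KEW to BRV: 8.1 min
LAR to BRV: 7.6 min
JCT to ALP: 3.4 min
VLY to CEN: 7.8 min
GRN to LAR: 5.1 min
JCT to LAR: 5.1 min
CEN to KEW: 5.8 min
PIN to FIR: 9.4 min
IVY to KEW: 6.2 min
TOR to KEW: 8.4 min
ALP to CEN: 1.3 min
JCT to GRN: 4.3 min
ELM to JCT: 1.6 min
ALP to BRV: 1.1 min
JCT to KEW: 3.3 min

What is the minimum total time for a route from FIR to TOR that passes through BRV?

Shortest FIR→BRV: FIR → ALP → BRV = 6.3
Shortest BRV→TOR: BRV → TOR = 9.1
Total via BRV: 6.3 + 9.1 = 15.4 min.

15.4 min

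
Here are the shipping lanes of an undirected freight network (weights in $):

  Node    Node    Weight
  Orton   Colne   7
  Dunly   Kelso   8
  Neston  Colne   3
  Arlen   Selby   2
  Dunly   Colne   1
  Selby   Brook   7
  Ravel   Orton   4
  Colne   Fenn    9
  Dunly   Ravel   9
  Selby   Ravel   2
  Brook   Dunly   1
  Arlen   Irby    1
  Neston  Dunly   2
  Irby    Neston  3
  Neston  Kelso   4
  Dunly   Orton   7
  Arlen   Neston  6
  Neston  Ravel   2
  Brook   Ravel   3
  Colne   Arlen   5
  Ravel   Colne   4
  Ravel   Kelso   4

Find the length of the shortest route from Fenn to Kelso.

Running Dijkstra from Fenn:
Fenn: 0
Colne: 9  (via Fenn)
Dunly: 10  (via Colne)
Brook: 11  (via Dunly)
Neston: 12  (via Colne)
Ravel: 13  (via Colne)
Arlen: 14  (via Colne)
Selby: 15  (via Ravel)
Irby: 15  (via Neston)
Kelso: 16  (via Neston)
Shortest route: Fenn–Colne–Neston–Kelso = $16.

$16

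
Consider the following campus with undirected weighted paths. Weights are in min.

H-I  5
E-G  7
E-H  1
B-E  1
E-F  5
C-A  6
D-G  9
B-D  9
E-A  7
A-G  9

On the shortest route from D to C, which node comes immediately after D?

B

Candidate routes:
D → B → E → G → A → C: 9+1+7+9+6 = 32
D → G → A → C: 9+9+6 = 24
D → G → E → A → C: 9+7+7+6 = 29
D → B → E → A → C: 9+1+7+6 = 23
The minimum is 23 min via D → B → E → A → C.
So from D the first move is to B.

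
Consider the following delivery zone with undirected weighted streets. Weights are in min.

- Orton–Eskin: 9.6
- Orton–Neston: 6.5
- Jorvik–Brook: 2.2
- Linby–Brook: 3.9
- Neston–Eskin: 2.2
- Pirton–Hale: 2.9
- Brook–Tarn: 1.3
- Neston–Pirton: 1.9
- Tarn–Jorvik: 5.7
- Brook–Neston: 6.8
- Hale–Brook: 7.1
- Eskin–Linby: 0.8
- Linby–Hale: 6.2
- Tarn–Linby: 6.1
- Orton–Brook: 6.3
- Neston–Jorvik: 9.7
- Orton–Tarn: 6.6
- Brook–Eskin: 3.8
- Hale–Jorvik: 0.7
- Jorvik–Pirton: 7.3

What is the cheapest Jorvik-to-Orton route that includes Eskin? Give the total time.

14.7 min

Best Jorvik to Eskin: Jorvik → Brook → Eskin costing 6
Shortest Eskin→Orton: Eskin → Neston → Orton = 8.7
Total via Eskin: 6 + 8.7 = 14.7 min.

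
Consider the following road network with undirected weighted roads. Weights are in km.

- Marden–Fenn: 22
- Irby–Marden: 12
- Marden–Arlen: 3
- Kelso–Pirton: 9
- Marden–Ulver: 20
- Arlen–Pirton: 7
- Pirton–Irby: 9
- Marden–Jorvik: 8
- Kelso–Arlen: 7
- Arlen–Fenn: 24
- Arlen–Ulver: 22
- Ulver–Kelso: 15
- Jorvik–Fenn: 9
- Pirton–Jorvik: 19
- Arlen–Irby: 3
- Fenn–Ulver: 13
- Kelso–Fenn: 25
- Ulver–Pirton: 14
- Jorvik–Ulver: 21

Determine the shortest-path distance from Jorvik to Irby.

14 km

Enumerating some paths:
Jorvik–Marden–Arlen–Pirton–Irby: 8+3+7+9 = 27
Jorvik–Marden–Arlen–Irby: 8+3+3 = 14
Jorvik–Marden–Irby: 8+12 = 20
Jorvik–Pirton–Irby: 19+9 = 28
Cheapest is Jorvik–Marden–Arlen–Irby at 14 km.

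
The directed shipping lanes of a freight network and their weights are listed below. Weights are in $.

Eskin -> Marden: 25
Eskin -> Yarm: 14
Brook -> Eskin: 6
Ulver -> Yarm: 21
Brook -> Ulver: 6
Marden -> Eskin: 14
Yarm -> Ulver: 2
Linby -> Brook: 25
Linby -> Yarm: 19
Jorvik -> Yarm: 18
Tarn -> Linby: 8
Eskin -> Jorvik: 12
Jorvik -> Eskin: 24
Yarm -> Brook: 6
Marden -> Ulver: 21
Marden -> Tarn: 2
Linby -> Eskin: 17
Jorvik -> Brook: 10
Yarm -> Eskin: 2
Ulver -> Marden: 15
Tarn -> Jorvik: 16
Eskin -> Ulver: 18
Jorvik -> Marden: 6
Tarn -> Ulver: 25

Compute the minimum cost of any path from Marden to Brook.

$28

Compare a few routes:
Marden → Eskin → Yarm → Brook: 14+14+6 = 34
Marden → Tarn → Jorvik → Brook: 2+16+10 = 28
Cheapest is Marden → Tarn → Jorvik → Brook at $28.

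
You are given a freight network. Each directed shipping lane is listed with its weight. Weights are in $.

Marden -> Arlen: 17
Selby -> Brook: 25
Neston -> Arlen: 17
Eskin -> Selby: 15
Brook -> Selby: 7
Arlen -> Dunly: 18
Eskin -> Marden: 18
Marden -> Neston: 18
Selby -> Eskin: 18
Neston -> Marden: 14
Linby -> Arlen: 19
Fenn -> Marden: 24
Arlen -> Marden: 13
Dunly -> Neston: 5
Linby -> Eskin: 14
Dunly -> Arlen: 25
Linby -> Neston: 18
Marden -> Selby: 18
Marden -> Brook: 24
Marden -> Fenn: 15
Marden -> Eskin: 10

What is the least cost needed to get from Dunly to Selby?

Enumerating some paths:
Dunly - Neston - Marden - Selby: 5+14+18 = 37
Dunly - Neston - Marden - Eskin - Selby: 5+14+10+15 = 44
Cheapest is Dunly - Neston - Marden - Selby at $37.

$37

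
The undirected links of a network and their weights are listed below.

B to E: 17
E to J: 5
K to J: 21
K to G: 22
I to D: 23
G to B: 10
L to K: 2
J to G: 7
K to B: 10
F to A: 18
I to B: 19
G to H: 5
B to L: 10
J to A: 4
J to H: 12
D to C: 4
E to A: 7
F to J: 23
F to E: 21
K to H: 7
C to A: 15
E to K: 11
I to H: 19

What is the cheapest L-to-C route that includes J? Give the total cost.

Shortest L→J: L–K–E–J = 18
Best J to C: J–A–C costing 19
Total via J: 18 + 19 = 37.

37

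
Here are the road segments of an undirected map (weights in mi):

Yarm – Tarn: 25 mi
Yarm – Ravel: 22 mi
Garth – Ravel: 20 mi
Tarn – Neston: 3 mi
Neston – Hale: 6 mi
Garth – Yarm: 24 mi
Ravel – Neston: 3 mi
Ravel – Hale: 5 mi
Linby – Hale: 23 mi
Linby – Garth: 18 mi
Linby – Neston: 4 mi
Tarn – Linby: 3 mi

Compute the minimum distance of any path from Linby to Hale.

10 mi

Candidate routes:
Linby → Tarn → Neston → Ravel → Hale: 3+3+3+5 = 14
Linby → Neston → Hale: 4+6 = 10
Linby → Neston → Ravel → Hale: 4+3+5 = 12
Linby → Tarn → Neston → Hale: 3+3+6 = 12
Cheapest is Linby → Neston → Hale at 10 mi.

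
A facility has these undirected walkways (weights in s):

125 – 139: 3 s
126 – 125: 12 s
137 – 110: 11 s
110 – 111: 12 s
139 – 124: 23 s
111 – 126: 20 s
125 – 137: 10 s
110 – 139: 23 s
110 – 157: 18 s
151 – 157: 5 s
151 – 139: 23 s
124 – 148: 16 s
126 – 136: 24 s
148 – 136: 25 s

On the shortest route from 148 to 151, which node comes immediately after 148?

124

Compare a few routes:
148–124–139–125–137–110–157–151: 16+23+3+10+11+18+5 = 86
148–124–139–110–157–151: 16+23+23+18+5 = 85
148–124–139–151: 16+23+23 = 62
The minimum is 62 s via 148–124–139–151.
So from 148 the first move is to 124.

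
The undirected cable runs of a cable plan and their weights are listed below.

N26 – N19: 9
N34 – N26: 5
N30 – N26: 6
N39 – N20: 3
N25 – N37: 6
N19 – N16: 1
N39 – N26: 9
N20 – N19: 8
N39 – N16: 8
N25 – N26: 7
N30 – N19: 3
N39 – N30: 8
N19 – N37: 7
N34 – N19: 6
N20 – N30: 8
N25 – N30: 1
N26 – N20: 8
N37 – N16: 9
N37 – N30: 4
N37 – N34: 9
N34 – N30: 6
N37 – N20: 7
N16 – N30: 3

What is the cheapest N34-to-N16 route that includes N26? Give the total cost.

Best N34 to N26: N34–N26 costing 5
Shortest N26→N16: N26–N30–N16 = 9
Total via N26: 5 + 9 = 14.

14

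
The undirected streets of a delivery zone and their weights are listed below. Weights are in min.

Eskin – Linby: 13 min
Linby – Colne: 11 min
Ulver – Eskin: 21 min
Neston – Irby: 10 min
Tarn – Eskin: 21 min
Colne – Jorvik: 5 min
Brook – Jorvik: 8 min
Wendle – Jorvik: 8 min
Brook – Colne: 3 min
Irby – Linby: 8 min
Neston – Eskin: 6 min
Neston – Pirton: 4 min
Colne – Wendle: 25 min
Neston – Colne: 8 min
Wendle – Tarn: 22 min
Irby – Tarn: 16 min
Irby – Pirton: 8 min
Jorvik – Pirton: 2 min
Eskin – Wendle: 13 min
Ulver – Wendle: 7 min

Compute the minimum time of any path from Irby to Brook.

18 min

Enumerating some paths:
Irby → Pirton → Jorvik → Brook: 8+2+8 = 18
Irby → Neston → Colne → Brook: 10+8+3 = 21
The minimum is 18 min via Irby → Pirton → Jorvik → Brook.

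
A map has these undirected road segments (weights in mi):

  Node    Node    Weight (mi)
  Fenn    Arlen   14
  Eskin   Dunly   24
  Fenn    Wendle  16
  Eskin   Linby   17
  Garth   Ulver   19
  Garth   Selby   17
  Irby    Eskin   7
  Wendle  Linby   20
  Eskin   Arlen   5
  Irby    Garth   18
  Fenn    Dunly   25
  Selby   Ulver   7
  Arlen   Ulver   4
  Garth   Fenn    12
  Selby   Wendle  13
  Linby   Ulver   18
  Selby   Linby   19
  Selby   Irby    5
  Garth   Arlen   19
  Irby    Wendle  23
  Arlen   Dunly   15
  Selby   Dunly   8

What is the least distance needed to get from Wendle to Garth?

Enumerating some paths:
Wendle - Fenn - Garth: 16+12 = 28
Wendle - Selby - Garth: 13+17 = 30
Wendle - Selby - Irby - Garth: 13+5+18 = 36
The minimum is 28 mi via Wendle - Fenn - Garth.

28 mi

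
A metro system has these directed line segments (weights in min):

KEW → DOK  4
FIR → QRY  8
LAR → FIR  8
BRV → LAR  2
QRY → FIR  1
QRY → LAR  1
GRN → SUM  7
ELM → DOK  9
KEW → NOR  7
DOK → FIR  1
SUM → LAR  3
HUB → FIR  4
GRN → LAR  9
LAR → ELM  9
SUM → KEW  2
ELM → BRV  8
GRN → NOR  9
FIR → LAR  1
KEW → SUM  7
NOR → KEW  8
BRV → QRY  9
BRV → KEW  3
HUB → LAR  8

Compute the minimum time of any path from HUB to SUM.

32 min

Candidate routes:
HUB–FIR–LAR–ELM–BRV–KEW–SUM: 4+1+9+8+3+7 = 32
HUB–LAR–ELM–BRV–KEW–SUM: 8+9+8+3+7 = 35
HUB–FIR–QRY–LAR–ELM–BRV–KEW–SUM: 4+8+1+9+8+3+7 = 40
Cheapest is HUB–FIR–LAR–ELM–BRV–KEW–SUM at 32 min.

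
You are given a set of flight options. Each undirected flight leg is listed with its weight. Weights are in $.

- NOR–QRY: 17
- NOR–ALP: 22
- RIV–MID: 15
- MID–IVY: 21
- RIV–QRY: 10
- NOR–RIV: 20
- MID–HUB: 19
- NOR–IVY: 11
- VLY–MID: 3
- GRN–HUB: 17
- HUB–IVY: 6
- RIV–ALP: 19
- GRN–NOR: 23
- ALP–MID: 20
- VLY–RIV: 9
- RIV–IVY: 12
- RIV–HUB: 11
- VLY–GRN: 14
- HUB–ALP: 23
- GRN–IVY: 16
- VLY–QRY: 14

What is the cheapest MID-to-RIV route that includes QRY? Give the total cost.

$27

Best MID to QRY: MID → VLY → QRY costing 17
Best QRY to RIV: QRY → RIV costing 10
Total via QRY: 17 + 10 = $27.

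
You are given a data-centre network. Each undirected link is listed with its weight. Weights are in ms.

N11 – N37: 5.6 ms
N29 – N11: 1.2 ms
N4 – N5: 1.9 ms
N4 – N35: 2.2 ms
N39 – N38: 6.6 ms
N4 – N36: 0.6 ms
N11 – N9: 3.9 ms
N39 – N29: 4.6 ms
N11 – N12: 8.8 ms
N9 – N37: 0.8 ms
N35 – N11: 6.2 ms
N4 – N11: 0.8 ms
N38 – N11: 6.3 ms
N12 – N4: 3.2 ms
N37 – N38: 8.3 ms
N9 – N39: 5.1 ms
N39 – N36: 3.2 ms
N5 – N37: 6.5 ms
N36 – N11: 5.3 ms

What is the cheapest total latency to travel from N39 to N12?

Enumerating some paths:
N39–N36–N4–N12: 3.2+0.6+3.2 = 7
N39–N29–N11–N4–N12: 4.6+1.2+0.8+3.2 = 9.8
Cheapest is N39–N36–N4–N12 at 7 ms.

7 ms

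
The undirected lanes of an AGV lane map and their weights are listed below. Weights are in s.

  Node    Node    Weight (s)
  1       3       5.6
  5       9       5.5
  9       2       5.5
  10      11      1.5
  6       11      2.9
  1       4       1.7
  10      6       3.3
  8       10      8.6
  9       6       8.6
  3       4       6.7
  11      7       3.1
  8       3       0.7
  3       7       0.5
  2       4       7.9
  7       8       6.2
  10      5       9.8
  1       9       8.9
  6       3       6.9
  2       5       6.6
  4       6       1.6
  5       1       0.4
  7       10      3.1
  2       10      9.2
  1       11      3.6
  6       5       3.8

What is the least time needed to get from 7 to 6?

Compare a few routes:
7–3–6: 0.5+6.9 = 7.4
7–10–11–6: 3.1+1.5+2.9 = 7.5
7–10–6: 3.1+3.3 = 6.4
7–11–6: 3.1+2.9 = 6
The minimum is 6 s via 7–11–6.

6 s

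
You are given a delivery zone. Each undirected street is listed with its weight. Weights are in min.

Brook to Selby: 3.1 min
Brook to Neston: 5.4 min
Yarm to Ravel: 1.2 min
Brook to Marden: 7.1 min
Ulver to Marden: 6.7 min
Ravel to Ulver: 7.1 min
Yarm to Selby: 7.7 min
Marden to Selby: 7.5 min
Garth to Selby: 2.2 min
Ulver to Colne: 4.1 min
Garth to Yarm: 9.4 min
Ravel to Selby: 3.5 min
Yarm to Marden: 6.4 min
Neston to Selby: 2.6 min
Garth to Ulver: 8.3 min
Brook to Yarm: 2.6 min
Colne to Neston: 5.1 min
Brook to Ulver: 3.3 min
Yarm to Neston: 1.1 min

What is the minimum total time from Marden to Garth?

Shortest distances from Marden:
Marden: 0
Yarm: 6.4  (via Marden)
Ulver: 6.7  (via Marden)
Brook: 7.1  (via Marden)
Selby: 7.5  (via Marden)
Neston: 7.5  (via Yarm)
Ravel: 7.6  (via Yarm)
Garth: 9.7  (via Selby)
Shortest route: Marden–Selby–Garth = 9.7 min.

9.7 min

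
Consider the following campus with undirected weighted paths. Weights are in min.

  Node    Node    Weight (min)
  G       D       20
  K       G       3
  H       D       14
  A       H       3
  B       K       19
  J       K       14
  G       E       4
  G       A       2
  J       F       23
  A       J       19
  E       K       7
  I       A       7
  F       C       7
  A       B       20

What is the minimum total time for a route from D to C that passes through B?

Best D to B: D → H → A → B costing 37
Shortest B→C: B → K → J → F → C = 63
Total via B: 37 + 63 = 100 min.

100 min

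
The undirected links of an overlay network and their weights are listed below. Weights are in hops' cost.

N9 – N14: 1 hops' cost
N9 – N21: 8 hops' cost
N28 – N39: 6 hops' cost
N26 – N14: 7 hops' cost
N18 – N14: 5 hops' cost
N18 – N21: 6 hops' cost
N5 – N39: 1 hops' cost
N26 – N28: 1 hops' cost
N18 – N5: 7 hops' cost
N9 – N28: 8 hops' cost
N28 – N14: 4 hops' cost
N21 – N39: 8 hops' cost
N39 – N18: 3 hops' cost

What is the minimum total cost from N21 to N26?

Candidate routes:
N21 → N39 → N28 → N26: 8+6+1 = 15
N21 → N9 → N14 → N28 → N26: 8+1+4+1 = 14
Cheapest is N21 → N9 → N14 → N28 → N26 at 14 hops' cost.

14 hops' cost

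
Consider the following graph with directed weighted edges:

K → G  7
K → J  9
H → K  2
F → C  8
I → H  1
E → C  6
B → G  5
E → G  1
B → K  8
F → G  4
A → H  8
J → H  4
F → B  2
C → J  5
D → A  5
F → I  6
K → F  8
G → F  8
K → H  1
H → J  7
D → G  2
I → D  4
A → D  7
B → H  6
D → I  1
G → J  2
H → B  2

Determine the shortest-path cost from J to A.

29

Settle nodes by increasing distance from J:
J: 0
H: 4  (via J)
B: 6  (via H)
K: 6  (via H)
G: 11  (via B)
F: 14  (via K)
I: 20  (via F)
C: 22  (via F)
D: 24  (via I)
A: 29  (via D)
Shortest route: J–H–K–F–I–D–A = 29.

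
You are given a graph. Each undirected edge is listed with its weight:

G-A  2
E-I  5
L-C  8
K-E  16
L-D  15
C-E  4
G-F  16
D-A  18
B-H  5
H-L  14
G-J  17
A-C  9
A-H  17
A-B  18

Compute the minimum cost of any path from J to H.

Settle nodes by increasing distance from J:
J: 0
G: 17  (via J)
A: 19  (via G)
C: 28  (via A)
E: 32  (via C)
F: 33  (via G)
H: 36  (via A)
Shortest route: J → G → A → H = 36.

36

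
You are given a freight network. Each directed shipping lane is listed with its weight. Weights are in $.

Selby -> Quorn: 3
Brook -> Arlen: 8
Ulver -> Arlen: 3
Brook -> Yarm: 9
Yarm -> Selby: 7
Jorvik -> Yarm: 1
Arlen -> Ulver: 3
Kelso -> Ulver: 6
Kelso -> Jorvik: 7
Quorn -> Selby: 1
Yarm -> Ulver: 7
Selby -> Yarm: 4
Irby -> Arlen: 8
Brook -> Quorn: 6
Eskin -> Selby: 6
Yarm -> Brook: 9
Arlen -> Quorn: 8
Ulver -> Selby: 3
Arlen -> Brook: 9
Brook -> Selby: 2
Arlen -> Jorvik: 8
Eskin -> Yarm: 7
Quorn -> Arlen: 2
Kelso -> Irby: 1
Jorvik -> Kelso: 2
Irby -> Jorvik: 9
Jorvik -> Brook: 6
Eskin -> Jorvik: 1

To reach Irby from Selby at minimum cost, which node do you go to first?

Quorn

Enumerating some paths:
Selby–Quorn–Arlen–Jorvik–Kelso–Irby: 3+2+8+2+1 = 16
Selby–Yarm–Ulver–Arlen–Jorvik–Kelso–Irby: 4+7+3+8+2+1 = 25
Selby–Yarm–Brook–Arlen–Jorvik–Kelso–Irby: 4+9+8+8+2+1 = 32
Selby–Yarm–Brook–Quorn–Arlen–Jorvik–Kelso–Irby: 4+9+6+2+8+2+1 = 32
The minimum is $16 via Selby–Quorn–Arlen–Jorvik–Kelso–Irby.
So from Selby the first move is to Quorn.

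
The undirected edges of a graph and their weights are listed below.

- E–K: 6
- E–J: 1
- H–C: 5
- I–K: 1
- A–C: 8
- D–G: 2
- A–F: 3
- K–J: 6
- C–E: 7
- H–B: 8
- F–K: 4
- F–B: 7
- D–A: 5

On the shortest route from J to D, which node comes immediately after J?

Candidate routes:
J - E - C - A - D: 1+7+8+5 = 21
J - E - K - F - A - D: 1+6+4+3+5 = 19
J - K - F - A - D: 6+4+3+5 = 18
Cheapest is J - K - F - A - D at 18.
So from J the first move is to K.

K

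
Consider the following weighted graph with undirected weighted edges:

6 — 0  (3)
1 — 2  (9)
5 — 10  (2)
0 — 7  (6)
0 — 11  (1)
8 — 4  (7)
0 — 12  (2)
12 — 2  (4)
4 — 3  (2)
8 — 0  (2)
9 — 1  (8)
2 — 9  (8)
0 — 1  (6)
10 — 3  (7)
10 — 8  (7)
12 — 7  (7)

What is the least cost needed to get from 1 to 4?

15

Compare a few routes:
1 - 0 - 8 - 4: 6+2+7 = 15
1 - 2 - 12 - 0 - 8 - 4: 9+4+2+2+7 = 24
The minimum is 15 via 1 - 0 - 8 - 4.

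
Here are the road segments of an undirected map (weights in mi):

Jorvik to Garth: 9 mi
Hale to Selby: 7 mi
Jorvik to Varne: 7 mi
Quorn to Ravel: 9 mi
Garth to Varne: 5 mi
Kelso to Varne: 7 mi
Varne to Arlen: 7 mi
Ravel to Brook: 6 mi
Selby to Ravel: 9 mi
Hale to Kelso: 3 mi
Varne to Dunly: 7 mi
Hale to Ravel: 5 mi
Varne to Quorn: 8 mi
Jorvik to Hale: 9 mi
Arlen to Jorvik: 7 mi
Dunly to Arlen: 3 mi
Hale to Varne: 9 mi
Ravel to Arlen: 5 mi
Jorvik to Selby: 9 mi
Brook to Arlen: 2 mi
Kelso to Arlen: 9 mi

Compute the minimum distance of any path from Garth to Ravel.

Shortest distances from Garth:
Garth: 0
Varne: 5  (via Garth)
Jorvik: 9  (via Garth)
Kelso: 12  (via Varne)
Arlen: 12  (via Varne)
Dunly: 12  (via Varne)
Quorn: 13  (via Varne)
Hale: 14  (via Varne)
Brook: 14  (via Arlen)
Ravel: 17  (via Arlen)
Shortest route: Garth–Varne–Arlen–Ravel = 17 mi.

17 mi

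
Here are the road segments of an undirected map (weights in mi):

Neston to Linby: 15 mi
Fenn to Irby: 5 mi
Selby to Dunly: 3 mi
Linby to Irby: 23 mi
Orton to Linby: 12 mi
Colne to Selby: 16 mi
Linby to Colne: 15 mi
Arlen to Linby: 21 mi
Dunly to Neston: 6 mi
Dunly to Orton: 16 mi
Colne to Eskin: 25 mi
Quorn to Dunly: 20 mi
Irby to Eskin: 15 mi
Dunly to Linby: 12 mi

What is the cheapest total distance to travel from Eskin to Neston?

Settle nodes by increasing distance from Eskin:
Eskin: 0
Irby: 15  (via Eskin)
Fenn: 20  (via Irby)
Colne: 25  (via Eskin)
Linby: 38  (via Irby)
Selby: 41  (via Colne)
Dunly: 44  (via Selby)
Orton: 50  (via Linby)
Neston: 50  (via Dunly)
Shortest route: Eskin → Colne → Selby → Dunly → Neston = 50 mi.

50 mi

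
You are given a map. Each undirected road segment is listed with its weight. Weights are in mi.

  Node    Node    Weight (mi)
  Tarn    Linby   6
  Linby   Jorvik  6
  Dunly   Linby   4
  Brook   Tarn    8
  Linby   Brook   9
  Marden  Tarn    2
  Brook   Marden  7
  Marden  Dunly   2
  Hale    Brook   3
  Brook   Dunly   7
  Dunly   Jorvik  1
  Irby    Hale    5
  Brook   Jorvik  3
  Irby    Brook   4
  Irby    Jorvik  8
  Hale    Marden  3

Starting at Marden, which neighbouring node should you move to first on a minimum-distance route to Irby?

Enumerating some paths:
Marden → Hale → Brook → Irby: 3+3+4 = 10
Marden → Hale → Irby: 3+5 = 8
Marden → Dunly → Jorvik → Irby: 2+1+8 = 11
Marden → Dunly → Jorvik → Brook → Irby: 2+1+3+4 = 10
The minimum is 8 mi via Marden → Hale → Irby.
So from Marden the first move is to Hale.

Hale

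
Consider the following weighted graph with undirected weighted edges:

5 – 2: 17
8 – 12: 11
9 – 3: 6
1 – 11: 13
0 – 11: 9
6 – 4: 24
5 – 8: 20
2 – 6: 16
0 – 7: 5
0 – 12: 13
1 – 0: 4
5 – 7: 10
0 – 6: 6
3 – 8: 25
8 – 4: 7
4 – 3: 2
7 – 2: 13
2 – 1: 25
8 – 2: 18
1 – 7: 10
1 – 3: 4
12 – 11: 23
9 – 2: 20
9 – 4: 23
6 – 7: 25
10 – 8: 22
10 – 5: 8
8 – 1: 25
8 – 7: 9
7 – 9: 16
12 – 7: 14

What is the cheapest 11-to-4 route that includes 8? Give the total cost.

30

Shortest 11→8: 11 → 0 → 7 → 8 = 23
Best 8 to 4: 8 → 4 costing 7
Total via 8: 23 + 7 = 30.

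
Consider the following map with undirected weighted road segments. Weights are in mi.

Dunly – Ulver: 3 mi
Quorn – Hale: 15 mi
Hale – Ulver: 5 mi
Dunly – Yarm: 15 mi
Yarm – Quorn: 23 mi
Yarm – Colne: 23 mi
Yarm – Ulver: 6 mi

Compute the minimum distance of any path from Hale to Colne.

34 mi

Settle nodes by increasing distance from Hale:
Hale: 0
Ulver: 5  (via Hale)
Dunly: 8  (via Ulver)
Yarm: 11  (via Ulver)
Quorn: 15  (via Hale)
Colne: 34  (via Yarm)
Shortest route: Hale–Ulver–Yarm–Colne = 34 mi.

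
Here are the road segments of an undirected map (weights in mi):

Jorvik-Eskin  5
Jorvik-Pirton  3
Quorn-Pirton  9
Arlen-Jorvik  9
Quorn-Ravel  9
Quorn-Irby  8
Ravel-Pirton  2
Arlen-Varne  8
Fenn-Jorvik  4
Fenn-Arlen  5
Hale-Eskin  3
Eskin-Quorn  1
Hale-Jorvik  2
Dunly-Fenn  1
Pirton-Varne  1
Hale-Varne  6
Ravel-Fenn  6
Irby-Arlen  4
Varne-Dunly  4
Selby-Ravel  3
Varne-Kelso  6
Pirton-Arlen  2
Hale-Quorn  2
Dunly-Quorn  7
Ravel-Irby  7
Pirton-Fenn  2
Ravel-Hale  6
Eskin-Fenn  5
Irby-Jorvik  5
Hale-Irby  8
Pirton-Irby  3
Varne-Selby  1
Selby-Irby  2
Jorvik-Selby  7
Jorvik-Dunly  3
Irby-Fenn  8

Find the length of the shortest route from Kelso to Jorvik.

Settle nodes by increasing distance from Kelso:
Kelso: 0
Varne: 6  (via Kelso)
Selby: 7  (via Varne)
Pirton: 7  (via Varne)
Irby: 9  (via Selby)
Fenn: 9  (via Pirton)
Arlen: 9  (via Pirton)
Ravel: 9  (via Pirton)
Dunly: 10  (via Varne)
Jorvik: 10  (via Pirton)
Shortest route: Kelso–Varne–Pirton–Jorvik = 10 mi.

10 mi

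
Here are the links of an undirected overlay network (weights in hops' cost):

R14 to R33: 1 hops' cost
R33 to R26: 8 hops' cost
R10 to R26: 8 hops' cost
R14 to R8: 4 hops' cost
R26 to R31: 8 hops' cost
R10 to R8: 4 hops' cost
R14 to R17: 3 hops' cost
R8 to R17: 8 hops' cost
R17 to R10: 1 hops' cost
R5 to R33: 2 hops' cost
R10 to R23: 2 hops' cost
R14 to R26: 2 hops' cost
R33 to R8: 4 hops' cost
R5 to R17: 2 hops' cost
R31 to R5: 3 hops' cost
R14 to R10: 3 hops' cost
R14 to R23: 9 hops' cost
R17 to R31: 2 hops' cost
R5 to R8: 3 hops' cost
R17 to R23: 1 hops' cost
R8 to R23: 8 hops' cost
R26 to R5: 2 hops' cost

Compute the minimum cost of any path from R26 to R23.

Running Dijkstra from R26:
R26: 0
R5: 2  (via R26)
R14: 2  (via R26)
R33: 3  (via R14)
R17: 4  (via R5)
R8: 5  (via R5)
R23: 5  (via R17)
Shortest route: R26–R5–R17–R23 = 5 hops' cost.

5 hops' cost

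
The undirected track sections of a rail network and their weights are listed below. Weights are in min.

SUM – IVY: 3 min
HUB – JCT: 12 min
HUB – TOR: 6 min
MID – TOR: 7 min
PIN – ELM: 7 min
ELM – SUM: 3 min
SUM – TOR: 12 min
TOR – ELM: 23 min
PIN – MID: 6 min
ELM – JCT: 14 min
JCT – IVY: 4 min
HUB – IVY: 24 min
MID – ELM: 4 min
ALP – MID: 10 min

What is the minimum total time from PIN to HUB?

19 min

Settle nodes by increasing distance from PIN:
PIN: 0
MID: 6  (via PIN)
ELM: 7  (via PIN)
SUM: 10  (via ELM)
IVY: 13  (via SUM)
TOR: 13  (via MID)
ALP: 16  (via MID)
JCT: 17  (via IVY)
HUB: 19  (via TOR)
Shortest route: PIN → MID → TOR → HUB = 19 min.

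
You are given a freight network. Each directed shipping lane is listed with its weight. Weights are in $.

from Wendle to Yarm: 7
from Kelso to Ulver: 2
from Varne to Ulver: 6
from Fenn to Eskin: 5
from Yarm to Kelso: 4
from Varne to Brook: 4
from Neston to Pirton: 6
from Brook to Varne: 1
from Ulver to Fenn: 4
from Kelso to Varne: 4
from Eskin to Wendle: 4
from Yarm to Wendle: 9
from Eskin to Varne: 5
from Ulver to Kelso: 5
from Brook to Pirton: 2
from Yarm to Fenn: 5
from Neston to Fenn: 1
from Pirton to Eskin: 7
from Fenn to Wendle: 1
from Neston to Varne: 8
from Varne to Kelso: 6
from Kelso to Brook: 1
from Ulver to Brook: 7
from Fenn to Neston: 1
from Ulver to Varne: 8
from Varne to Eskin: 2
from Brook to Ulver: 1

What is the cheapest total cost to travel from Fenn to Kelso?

$12

Compare a few routes:
Fenn → Neston → Varne → Kelso: 1+8+6 = 15
Fenn → Eskin → Varne → Kelso: 5+5+6 = 16
Fenn → Wendle → Yarm → Kelso: 1+7+4 = 12
Cheapest is Fenn → Wendle → Yarm → Kelso at $12.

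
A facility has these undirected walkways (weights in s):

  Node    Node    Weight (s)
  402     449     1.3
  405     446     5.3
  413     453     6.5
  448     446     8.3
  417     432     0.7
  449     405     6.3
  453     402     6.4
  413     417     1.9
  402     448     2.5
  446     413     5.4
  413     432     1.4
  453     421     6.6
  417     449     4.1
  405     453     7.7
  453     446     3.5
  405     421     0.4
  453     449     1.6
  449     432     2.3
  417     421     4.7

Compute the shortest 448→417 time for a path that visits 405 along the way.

Shortest 448→405: 448 → 402 → 449 → 405 = 10.1
Best 405 to 417: 405 → 421 → 417 costing 5.1
Total via 405: 10.1 + 5.1 = 15.2 s.

15.2 s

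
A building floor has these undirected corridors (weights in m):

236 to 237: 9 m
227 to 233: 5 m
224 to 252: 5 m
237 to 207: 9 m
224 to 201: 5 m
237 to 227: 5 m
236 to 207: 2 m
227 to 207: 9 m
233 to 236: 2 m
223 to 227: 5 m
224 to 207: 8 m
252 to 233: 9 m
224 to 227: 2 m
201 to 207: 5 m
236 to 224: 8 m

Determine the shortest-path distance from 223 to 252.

Settle nodes by increasing distance from 223:
223: 0
227: 5  (via 223)
224: 7  (via 227)
237: 10  (via 227)
233: 10  (via 227)
201: 12  (via 224)
252: 12  (via 224)
Shortest route: 223 → 227 → 224 → 252 = 12 m.

12 m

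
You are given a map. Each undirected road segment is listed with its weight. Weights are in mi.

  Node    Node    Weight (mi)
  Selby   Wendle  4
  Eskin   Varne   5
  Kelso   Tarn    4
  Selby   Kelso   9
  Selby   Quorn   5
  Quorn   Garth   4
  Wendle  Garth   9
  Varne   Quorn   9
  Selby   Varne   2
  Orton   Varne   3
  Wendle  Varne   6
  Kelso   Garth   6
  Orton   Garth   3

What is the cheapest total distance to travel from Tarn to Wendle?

Settle nodes by increasing distance from Tarn:
Tarn: 0
Kelso: 4  (via Tarn)
Garth: 10  (via Kelso)
Selby: 13  (via Kelso)
Orton: 13  (via Garth)
Quorn: 14  (via Garth)
Varne: 15  (via Selby)
Wendle: 17  (via Selby)
Shortest route: Tarn–Kelso–Selby–Wendle = 17 mi.

17 mi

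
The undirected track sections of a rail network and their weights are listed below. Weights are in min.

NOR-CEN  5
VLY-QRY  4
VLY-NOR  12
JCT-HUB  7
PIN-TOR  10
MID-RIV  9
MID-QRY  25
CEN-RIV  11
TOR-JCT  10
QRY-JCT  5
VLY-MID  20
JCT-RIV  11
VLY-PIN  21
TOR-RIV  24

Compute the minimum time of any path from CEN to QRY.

Enumerating some paths:
CEN–RIV–MID–VLY–QRY: 11+9+20+4 = 44
CEN–NOR–VLY–QRY: 5+12+4 = 21
CEN–RIV–JCT–QRY: 11+11+5 = 27
Cheapest is CEN–NOR–VLY–QRY at 21 min.

21 min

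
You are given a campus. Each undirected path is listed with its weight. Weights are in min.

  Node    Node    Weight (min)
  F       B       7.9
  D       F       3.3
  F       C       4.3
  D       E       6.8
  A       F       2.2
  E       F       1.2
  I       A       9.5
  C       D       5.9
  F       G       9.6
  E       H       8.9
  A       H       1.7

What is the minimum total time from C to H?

8.2 min

Running Dijkstra from C:
C: 0
F: 4.3  (via C)
E: 5.5  (via F)
D: 5.9  (via C)
A: 6.5  (via F)
H: 8.2  (via A)
Shortest route: C → F → A → H = 8.2 min.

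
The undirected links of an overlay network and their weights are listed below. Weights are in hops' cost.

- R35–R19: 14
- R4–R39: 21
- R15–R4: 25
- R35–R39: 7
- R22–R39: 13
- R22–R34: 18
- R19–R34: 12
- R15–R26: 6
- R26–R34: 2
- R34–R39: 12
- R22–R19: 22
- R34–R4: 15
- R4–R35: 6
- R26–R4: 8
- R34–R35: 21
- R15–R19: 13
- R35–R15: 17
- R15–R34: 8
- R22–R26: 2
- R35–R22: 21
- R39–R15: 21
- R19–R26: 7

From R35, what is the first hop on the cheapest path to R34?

R4

Compare a few routes:
R35–R4–R34: 6+15 = 21
R35–R34: 21 = 21
R35–R4–R26–R34: 6+8+2 = 16
R35–R39–R34: 7+12 = 19
The minimum is 16 hops' cost via R35–R4–R26–R34.
So from R35 the first move is to R4.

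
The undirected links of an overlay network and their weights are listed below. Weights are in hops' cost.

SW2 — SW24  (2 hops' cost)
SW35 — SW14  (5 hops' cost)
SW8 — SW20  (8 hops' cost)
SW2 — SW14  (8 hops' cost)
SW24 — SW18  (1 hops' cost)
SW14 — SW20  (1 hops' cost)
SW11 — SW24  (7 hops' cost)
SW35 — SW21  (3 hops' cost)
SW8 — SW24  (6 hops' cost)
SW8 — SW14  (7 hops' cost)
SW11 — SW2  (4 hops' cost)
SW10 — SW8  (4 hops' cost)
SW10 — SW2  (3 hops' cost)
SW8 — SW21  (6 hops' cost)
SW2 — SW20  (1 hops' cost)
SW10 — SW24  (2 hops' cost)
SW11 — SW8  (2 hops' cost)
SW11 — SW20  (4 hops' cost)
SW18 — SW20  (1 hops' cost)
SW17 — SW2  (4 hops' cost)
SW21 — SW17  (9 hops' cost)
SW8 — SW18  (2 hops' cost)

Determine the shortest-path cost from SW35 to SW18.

7 hops' cost

Compare a few routes:
SW35 → SW21 → SW8 → SW18: 3+6+2 = 11
SW35 → SW14 → SW20 → SW2 → SW24 → SW18: 5+1+1+2+1 = 10
SW35 → SW14 → SW20 → SW18: 5+1+1 = 7
Cheapest is SW35 → SW14 → SW20 → SW18 at 7 hops' cost.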